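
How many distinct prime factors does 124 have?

2

124 = 2^2 · 31
124 = 2^2 · 31, which has 2 distinct prime factors.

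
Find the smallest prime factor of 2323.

2323 is odd.
Digit sum 10, not divisible by 3.
Ends in 3: not divisible by 5.
7: 2323 = 7·331 + 6
11: 2323 = 11·211 + 2
13: 2323 = 13·178 + 9
17: 2323 = 17·136 + 11
19: 2323 = 19·122 + 5
23: 2323 = 23·101

23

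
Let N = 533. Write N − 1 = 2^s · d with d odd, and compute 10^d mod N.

533 − 1 = 532 = 2^2 · 133, so d = 133.
10^1 ≡ 10 (mod 533)
10^2 ≡ 10^2 = 100 ≡ 100 (mod 533)
10^4 ≡ 100^2 = 10000 ≡ 406 (mod 533)
10^8 ≡ 406^2 = 164836 ≡ 139 (mod 533)
10^16 ≡ 139^2 = 19321 ≡ 133 (mod 533)
10^32 ≡ 133^2 = 17689 ≡ 100 (mod 533)
10^64 ≡ 100^2 = 10000 ≡ 406 (mod 533)
10^128 ≡ 406^2 = 164836 ≡ 139 (mod 533)
133 = 128 + 4 + 1 in binary powers of 2.
So 10^133 ≡ 139 · 406 · 10 ≡ 426 (mod 533).
Squaring chain: 426 → 256; never reaches −1, so base 10 is a Miller–Rabin witness that 533 is composite.

426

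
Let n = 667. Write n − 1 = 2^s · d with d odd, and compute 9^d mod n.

660

667 − 1 = 666 = 2^1 · 333, so d = 333.
9^1 ≡ 9 (mod 667)
9^2 ≡ 9^2 = 81 ≡ 81 (mod 667)
9^4 ≡ 81^2 = 6561 ≡ 558 (mod 667)
9^8 ≡ 558^2 = 311364 ≡ 542 (mod 667)
9^16 ≡ 542^2 = 293764 ≡ 284 (mod 667)
9^32 ≡ 284^2 = 80656 ≡ 616 (mod 667)
9^64 ≡ 616^2 = 379456 ≡ 600 (mod 667)
9^128 ≡ 600^2 = 360000 ≡ 487 (mod 667)
9^256 ≡ 487^2 = 237169 ≡ 384 (mod 667)
333 = 256 + 64 + 8 + 4 + 1 in binary powers of 2.
So 9^333 ≡ 384 · 600 · 542 · 558 · 9 ≡ 660 (mod 667).
Squaring chain: 660; never reaches −1, so base 9 is a Miller–Rabin witness that 667 is composite.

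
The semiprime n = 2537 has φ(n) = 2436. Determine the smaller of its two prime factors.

φ(n) = (p−1)(q−1) = n − (p+q) + 1, so p + q = 2537 − 2436 + 1 = 102.
p and q are the roots of t² − 102t + 2537 = 0.
Discriminant: 102² − 4·2537 = 10404 − 10148 = 256; √256 = 16.
q = (102 − 16)/2 = 43, p = (102 + 16)/2 = 59.
Check: 43 · 59 = 2537.

43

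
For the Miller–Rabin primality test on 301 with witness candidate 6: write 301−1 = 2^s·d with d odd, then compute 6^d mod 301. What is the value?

301 − 1 = 300 = 2^2 · 75, so d = 75.
6^1 ≡ 6 (mod 301)
6^2 ≡ 6^2 = 36 ≡ 36 (mod 301)
6^4 ≡ 36^2 = 1296 ≡ 92 (mod 301)
6^8 ≡ 92^2 = 8464 ≡ 36 (mod 301)
6^16 ≡ 36^2 = 1296 ≡ 92 (mod 301)
6^32 ≡ 92^2 = 8464 ≡ 36 (mod 301)
6^64 ≡ 36^2 = 1296 ≡ 92 (mod 301)
75 = 64 + 8 + 2 + 1 in binary powers of 2.
So 6^75 ≡ 92 · 36 · 36 · 6 ≡ 216 (mod 301).
Squaring chain: 216 → 1; never reaches −1, so base 6 is a Miller–Rabin witness that 301 is composite.

216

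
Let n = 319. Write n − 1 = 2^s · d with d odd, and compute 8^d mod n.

205

319 − 1 = 318 = 2^1 · 159, so d = 159.
8^1 ≡ 8 (mod 319)
8^2 ≡ 8^2 = 64 ≡ 64 (mod 319)
8^4 ≡ 64^2 = 4096 ≡ 268 (mod 319)
8^8 ≡ 268^2 = 71824 ≡ 49 (mod 319)
8^16 ≡ 49^2 = 2401 ≡ 168 (mod 319)
8^32 ≡ 168^2 = 28224 ≡ 152 (mod 319)
8^64 ≡ 152^2 = 23104 ≡ 136 (mod 319)
8^128 ≡ 136^2 = 18496 ≡ 313 (mod 319)
159 = 128 + 16 + 8 + 4 + 2 + 1 in binary powers of 2.
So 8^159 ≡ 313 · 168 · 49 · 268 · 64 · 8 ≡ 205 (mod 319).
Squaring chain: 205; never reaches −1, so base 8 is a Miller–Rabin witness that 319 is composite.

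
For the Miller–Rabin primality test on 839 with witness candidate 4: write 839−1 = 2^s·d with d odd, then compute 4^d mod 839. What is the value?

1

839 − 1 = 838 = 2^1 · 419, so d = 419.
4^1 ≡ 4 (mod 839)
4^2 ≡ 4^2 = 16 ≡ 16 (mod 839)
4^4 ≡ 16^2 = 256 ≡ 256 (mod 839)
4^8 ≡ 256^2 = 65536 ≡ 94 (mod 839)
4^16 ≡ 94^2 = 8836 ≡ 446 (mod 839)
4^32 ≡ 446^2 = 198916 ≡ 73 (mod 839)
4^64 ≡ 73^2 = 5329 ≡ 295 (mod 839)
4^128 ≡ 295^2 = 87025 ≡ 608 (mod 839)
4^256 ≡ 608^2 = 369664 ≡ 504 (mod 839)
419 = 256 + 128 + 32 + 2 + 1 in binary powers of 2.
So 4^419 ≡ 504 · 608 · 73 · 16 · 4 ≡ 1 (mod 839).
Since 4^d ≡ 1 (mod 839), base 4 does not prove 839 composite.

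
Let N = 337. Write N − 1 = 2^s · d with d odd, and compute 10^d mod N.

337 − 1 = 336 = 2^4 · 21, so d = 21.
10^1 ≡ 10 (mod 337)
10^2 ≡ 10^2 = 100 ≡ 100 (mod 337)
10^4 ≡ 100^2 = 10000 ≡ 227 (mod 337)
10^8 ≡ 227^2 = 51529 ≡ 305 (mod 337)
10^16 ≡ 305^2 = 93025 ≡ 13 (mod 337)
21 = 16 + 4 + 1 in binary powers of 2.
So 10^21 ≡ 13 · 227 · 10 ≡ 191 (mod 337).
Squaring chain: 191 → 85 → 148 → 336; reaches −1, so base 10 does not prove 337 composite.

191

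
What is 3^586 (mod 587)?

1

3^1 ≡ 3 (mod 587)
3^2 ≡ 3^2 = 9 ≡ 9 (mod 587)
3^4 ≡ 9^2 = 81 ≡ 81 (mod 587)
3^8 ≡ 81^2 = 6561 ≡ 104 (mod 587)
3^16 ≡ 104^2 = 10816 ≡ 250 (mod 587)
3^32 ≡ 250^2 = 62500 ≡ 278 (mod 587)
3^64 ≡ 278^2 = 77284 ≡ 387 (mod 587)
3^128 ≡ 387^2 = 149769 ≡ 84 (mod 587)
3^256 ≡ 84^2 = 7056 ≡ 12 (mod 587)
3^512 ≡ 12^2 = 144 ≡ 144 (mod 587)
586 = 512 + 64 + 8 + 2 in binary powers of 2.
So 3^586 ≡ 144 · 387 · 104 · 9 ≡ 1 (mod 587).
Since the result is 1, base 3 gives no evidence that 587 is composite.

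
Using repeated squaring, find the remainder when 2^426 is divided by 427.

2^1 ≡ 2 (mod 427)
2^2 ≡ 2^2 = 4 ≡ 4 (mod 427)
2^4 ≡ 4^2 = 16 ≡ 16 (mod 427)
2^8 ≡ 16^2 = 256 ≡ 256 (mod 427)
2^16 ≡ 256^2 = 65536 ≡ 205 (mod 427)
2^32 ≡ 205^2 = 42025 ≡ 179 (mod 427)
2^64 ≡ 179^2 = 32041 ≡ 16 (mod 427)
2^128 ≡ 16^2 = 256 ≡ 256 (mod 427)
2^256 ≡ 256^2 = 65536 ≡ 205 (mod 427)
426 = 256 + 128 + 32 + 8 + 2 in binary powers of 2.
So 2^426 ≡ 205 · 256 · 179 · 256 · 4 ≡ 64 (mod 427).
Since 64 ≠ 1, base 2 is a Fermat witness: 427 is composite.

64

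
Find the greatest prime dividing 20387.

37

20387 = 19 · 1073
1073 = 29 · 37
37 is prime.
So 20387 = 19 · 29 · 37; the largest prime factor is 37.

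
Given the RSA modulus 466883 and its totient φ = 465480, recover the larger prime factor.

863

φ(n) = (p−1)(q−1) = n − (p+q) + 1, so p + q = 466883 − 465480 + 1 = 1404.
p and q are the roots of t² − 1404t + 466883 = 0.
Discriminant: 1404² − 4·466883 = 1971216 − 1867532 = 103684; √103684 = 322.
q = (1404 − 322)/2 = 541, p = (1404 + 322)/2 = 863.
Check: 541 · 863 = 466883.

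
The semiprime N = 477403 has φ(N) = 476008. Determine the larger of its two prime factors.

φ(n) = (p−1)(q−1) = n − (p+q) + 1, so p + q = 477403 − 476008 + 1 = 1396.
p and q are the roots of t² − 1396t + 477403 = 0.
Discriminant: 1396² − 4·477403 = 1948816 − 1909612 = 39204; √39204 = 198.
q = (1396 − 198)/2 = 599, p = (1396 + 198)/2 = 797.
Check: 599 · 797 = 477403.

797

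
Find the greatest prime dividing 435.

435 = 3 · 145
145 = 5 · 29
29 is prime.
So 435 = 3 · 5 · 29; the largest prime factor is 29.

29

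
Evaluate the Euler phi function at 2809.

Factor: 2809 = 53^2.
φ(2809) = 53^1·(53−1) = 2756.

2756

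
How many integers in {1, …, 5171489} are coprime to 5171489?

5082256

Factor: 5171489 = 167 · 173 · 179.
φ(5171489) = (167−1) · (173−1) · (179−1) = 166 · 172 · 178 = 5082256.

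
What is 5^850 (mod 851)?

818

5^1 ≡ 5 (mod 851)
5^2 ≡ 5^2 = 25 ≡ 25 (mod 851)
5^4 ≡ 25^2 = 625 ≡ 625 (mod 851)
5^8 ≡ 625^2 = 390625 ≡ 16 (mod 851)
5^16 ≡ 16^2 = 256 ≡ 256 (mod 851)
5^32 ≡ 256^2 = 65536 ≡ 9 (mod 851)
5^64 ≡ 9^2 = 81 ≡ 81 (mod 851)
5^128 ≡ 81^2 = 6561 ≡ 604 (mod 851)
5^256 ≡ 604^2 = 364816 ≡ 588 (mod 851)
5^512 ≡ 588^2 = 345744 ≡ 238 (mod 851)
850 = 512 + 256 + 64 + 16 + 2 in binary powers of 2.
So 5^850 ≡ 238 · 588 · 81 · 256 · 25 ≡ 818 (mod 851).
Since 818 ≠ 1, base 5 is a Fermat witness: 851 is composite.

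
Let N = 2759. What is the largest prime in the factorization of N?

89

2759 = 31 · 89
89 is prime.
So 2759 = 31 · 89; the largest prime factor is 89.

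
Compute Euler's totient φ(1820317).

1774080

Factor: 1820317 = 89 · 113 · 181.
φ(1820317) = (89−1) · (113−1) · (181−1) = 88 · 112 · 180 = 1774080.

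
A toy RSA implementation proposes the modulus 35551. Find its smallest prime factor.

73

35551 is odd.
Digit sum 19, not divisible by 3.
Ends in 1: not divisible by 5.
7: 35551 = 7·5078 + 5
11: 35551 = 11·3231 + 10
13: 35551 = 13·2734 + 9
17: 35551 = 17·2091 + 4
19: 35551 = 19·1871 + 2
23: 35551 = 23·1545 + 16
29: 35551 = 29·1225 + 26
31: 35551 = 31·1146 + 25
37: 35551 = 37·960 + 31
41: 35551 = 41·867 + 4
43: 35551 = 43·826 + 33
47: 35551 = 47·756 + 19
53: 35551 = 53·670 + 41
59: 35551 = 59·602 + 33
61: 35551 = 61·582 + 49
67: 35551 = 67·530 + 41
71: 35551 = 71·500 + 51
73: 35551 = 73·487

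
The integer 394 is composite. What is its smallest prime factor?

2

394 is even: 2 divides it.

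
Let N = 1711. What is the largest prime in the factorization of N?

1711 = 29 · 59
59 is prime.
So 1711 = 29 · 59; the largest prime factor is 59.

59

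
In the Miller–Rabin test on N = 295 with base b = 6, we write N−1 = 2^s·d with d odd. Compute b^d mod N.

141

295 − 1 = 294 = 2^1 · 147, so d = 147.
6^1 ≡ 6 (mod 295)
6^2 ≡ 6^2 = 36 ≡ 36 (mod 295)
6^4 ≡ 36^2 = 1296 ≡ 116 (mod 295)
6^8 ≡ 116^2 = 13456 ≡ 181 (mod 295)
6^16 ≡ 181^2 = 32761 ≡ 16 (mod 295)
6^32 ≡ 16^2 = 256 ≡ 256 (mod 295)
6^64 ≡ 256^2 = 65536 ≡ 46 (mod 295)
6^128 ≡ 46^2 = 2116 ≡ 51 (mod 295)
147 = 128 + 16 + 2 + 1 in binary powers of 2.
So 6^147 ≡ 51 · 16 · 36 · 6 ≡ 141 (mod 295).
Squaring chain: 141; never reaches −1, so base 6 is a Miller–Rabin witness that 295 is composite.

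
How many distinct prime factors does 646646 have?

6

646646 = 2 · 323323
323323 = 7 · 46189
46189 = 11 · 4199
4199 = 13 · 323
323 = 17 · 19
646646 = 2 · 7 · 11 · 13 · 17 · 19, which has 6 distinct prime factors.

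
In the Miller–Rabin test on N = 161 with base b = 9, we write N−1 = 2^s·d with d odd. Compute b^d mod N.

161 − 1 = 160 = 2^5 · 5, so d = 5.
9^1 ≡ 9 (mod 161)
9^2 ≡ 9^2 = 81 ≡ 81 (mod 161)
9^4 ≡ 81^2 = 6561 ≡ 121 (mod 161)
5 = 4 + 1 in binary powers of 2.
So 9^5 ≡ 121 · 9 ≡ 123 (mod 161).
Squaring chain: 123 → 156 → 25 → 142 → 39; never reaches −1, so base 9 is a Miller–Rabin witness that 161 is composite.

123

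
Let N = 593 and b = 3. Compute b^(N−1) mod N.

1

3^1 ≡ 3 (mod 593)
3^2 ≡ 3^2 = 9 ≡ 9 (mod 593)
3^4 ≡ 9^2 = 81 ≡ 81 (mod 593)
3^8 ≡ 81^2 = 6561 ≡ 38 (mod 593)
3^16 ≡ 38^2 = 1444 ≡ 258 (mod 593)
3^32 ≡ 258^2 = 66564 ≡ 148 (mod 593)
3^64 ≡ 148^2 = 21904 ≡ 556 (mod 593)
3^128 ≡ 556^2 = 309136 ≡ 183 (mod 593)
3^256 ≡ 183^2 = 33489 ≡ 281 (mod 593)
3^512 ≡ 281^2 = 78961 ≡ 92 (mod 593)
592 = 512 + 64 + 16 in binary powers of 2.
So 3^592 ≡ 92 · 556 · 258 ≡ 1 (mod 593).
Since the result is 1, base 3 gives no evidence that 593 is composite.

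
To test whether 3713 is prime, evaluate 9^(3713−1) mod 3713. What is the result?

3390

9^1 ≡ 9 (mod 3713)
9^2 ≡ 9^2 = 81 ≡ 81 (mod 3713)
9^4 ≡ 81^2 = 6561 ≡ 2848 (mod 3713)
9^8 ≡ 2848^2 = 8111104 ≡ 1912 (mod 3713)
9^16 ≡ 1912^2 = 3655744 ≡ 2152 (mod 3713)
9^32 ≡ 2152^2 = 4631104 ≡ 993 (mod 3713)
9^64 ≡ 993^2 = 986049 ≡ 2104 (mod 3713)
9^128 ≡ 2104^2 = 4426816 ≡ 920 (mod 3713)
9^256 ≡ 920^2 = 846400 ≡ 3549 (mod 3713)
9^512 ≡ 3549^2 = 12595401 ≡ 905 (mod 3713)
9^1024 ≡ 905^2 = 819025 ≡ 2165 (mod 3713)
9^2048 ≡ 2165^2 = 4687225 ≡ 1419 (mod 3713)
3712 = 2048 + 1024 + 512 + 128 in binary powers of 2.
So 9^3712 ≡ 1419 · 2165 · 905 · 920 ≡ 3390 (mod 3713).
Since 3390 ≠ 1, base 9 is a Fermat witness: 3713 is composite.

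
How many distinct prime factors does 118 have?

118 = 2 · 59
118 = 2 · 59, which has 2 distinct prime factors.

2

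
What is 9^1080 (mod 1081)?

9^1 ≡ 9 (mod 1081)
9^2 ≡ 9^2 = 81 ≡ 81 (mod 1081)
9^4 ≡ 81^2 = 6561 ≡ 75 (mod 1081)
9^8 ≡ 75^2 = 5625 ≡ 220 (mod 1081)
9^16 ≡ 220^2 = 48400 ≡ 836 (mod 1081)
9^32 ≡ 836^2 = 698896 ≡ 570 (mod 1081)
9^64 ≡ 570^2 = 324900 ≡ 600 (mod 1081)
9^128 ≡ 600^2 = 360000 ≡ 27 (mod 1081)
9^256 ≡ 27^2 = 729 ≡ 729 (mod 1081)
9^512 ≡ 729^2 = 531441 ≡ 670 (mod 1081)
9^1024 ≡ 670^2 = 448900 ≡ 285 (mod 1081)
1080 = 1024 + 32 + 16 + 8 in binary powers of 2.
So 9^1080 ≡ 285 · 570 · 836 · 220 ≡ 679 (mod 1081).
Since 679 ≠ 1, base 9 is a Fermat witness: 1081 is composite.

679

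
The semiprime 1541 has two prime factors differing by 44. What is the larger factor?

Since p = q + 44, we have 1541 = q(q + 44), so q² + 44q − 1541 = 0.
Discriminant: 44² + 4·1541 = 1936 + 6164 = 8100; √8100 = 90.
q = (−44 + 90)/2 = 23, and p = q + 44 = 67.
Check: 23 · 67 = 1541.

67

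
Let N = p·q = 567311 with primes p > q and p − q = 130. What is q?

691

Since p = q + 130, we have 567311 = q(q + 130), so q² + 130q − 567311 = 0.
Discriminant: 130² + 4·567311 = 16900 + 2269244 = 2286144; √2286144 = 1512.
q = (−130 + 1512)/2 = 691, and p = q + 130 = 821.
Check: 691 · 821 = 567311.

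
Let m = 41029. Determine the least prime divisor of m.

41029 is odd.
Digit sum 16, not divisible by 3.
Ends in 9: not divisible by 5.
7: 41029 = 7·5861 + 2
11: 41029 = 11·3729 + 10
13: 41029 = 13·3156 + 1
17: 41029 = 17·2413 + 8
19: 41029 = 19·2159 + 8
23: 41029 = 23·1783 + 20
29: 41029 = 29·1414 + 23
31: 41029 = 31·1323 + 16
37: 41029 = 37·1108 + 33
41: 41029 = 41·1000 + 29
43: 41029 = 43·954 + 7
47: 41029 = 47·872 + 45
53: 41029 = 53·774 + 7
59: 41029 = 59·695 + 24
61: 41029 = 61·672 + 37
67: 41029 = 67·612 + 25
71: 41029 = 71·577 + 62
73: 41029 = 73·562 + 3
79: 41029 = 79·519 + 28
83: 41029 = 83·494 + 27
89: 41029 = 89·461

89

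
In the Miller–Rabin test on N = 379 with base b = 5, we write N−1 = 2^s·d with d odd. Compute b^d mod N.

379 − 1 = 378 = 2^1 · 189, so d = 189.
5^1 ≡ 5 (mod 379)
5^2 ≡ 5^2 = 25 ≡ 25 (mod 379)
5^4 ≡ 25^2 = 625 ≡ 246 (mod 379)
5^8 ≡ 246^2 = 60516 ≡ 255 (mod 379)
5^16 ≡ 255^2 = 65025 ≡ 216 (mod 379)
5^32 ≡ 216^2 = 46656 ≡ 39 (mod 379)
5^64 ≡ 39^2 = 1521 ≡ 5 (mod 379)
5^128 ≡ 5^2 = 25 ≡ 25 (mod 379)
189 = 128 + 32 + 16 + 8 + 4 + 1 in binary powers of 2.
So 5^189 ≡ 25 · 39 · 216 · 255 · 246 · 5 ≡ 1 (mod 379).
Since 5^d ≡ 1 (mod 379), base 5 does not prove 379 composite.

1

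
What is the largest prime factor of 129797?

129797 = 31 · 4187
4187 = 53 · 79
79 is prime.
So 129797 = 31 · 53 · 79; the largest prime factor is 79.

79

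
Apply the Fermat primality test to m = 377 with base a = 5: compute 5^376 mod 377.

326

5^1 ≡ 5 (mod 377)
5^2 ≡ 5^2 = 25 ≡ 25 (mod 377)
5^4 ≡ 25^2 = 625 ≡ 248 (mod 377)
5^8 ≡ 248^2 = 61504 ≡ 53 (mod 377)
5^16 ≡ 53^2 = 2809 ≡ 170 (mod 377)
5^32 ≡ 170^2 = 28900 ≡ 248 (mod 377)
5^64 ≡ 248^2 = 61504 ≡ 53 (mod 377)
5^128 ≡ 53^2 = 2809 ≡ 170 (mod 377)
5^256 ≡ 170^2 = 28900 ≡ 248 (mod 377)
376 = 256 + 64 + 32 + 16 + 8 in binary powers of 2.
So 5^376 ≡ 248 · 53 · 248 · 170 · 53 ≡ 326 (mod 377).
Since 326 ≠ 1, base 5 is a Fermat witness: 377 is composite.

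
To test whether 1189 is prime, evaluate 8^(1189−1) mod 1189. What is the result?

8^1 ≡ 8 (mod 1189)
8^2 ≡ 8^2 = 64 ≡ 64 (mod 1189)
8^4 ≡ 64^2 = 4096 ≡ 529 (mod 1189)
8^8 ≡ 529^2 = 279841 ≡ 426 (mod 1189)
8^16 ≡ 426^2 = 181476 ≡ 748 (mod 1189)
8^32 ≡ 748^2 = 559504 ≡ 674 (mod 1189)
8^64 ≡ 674^2 = 454276 ≡ 78 (mod 1189)
8^128 ≡ 78^2 = 6084 ≡ 139 (mod 1189)
8^256 ≡ 139^2 = 19321 ≡ 297 (mod 1189)
8^512 ≡ 297^2 = 88209 ≡ 223 (mod 1189)
8^1024 ≡ 223^2 = 49729 ≡ 980 (mod 1189)
1188 = 1024 + 128 + 32 + 4 in binary powers of 2.
So 8^1188 ≡ 980 · 139 · 674 · 529 ≡ 836 (mod 1189).
Since 836 ≠ 1, base 8 is a Fermat witness: 1189 is composite.

836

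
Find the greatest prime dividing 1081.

1081 = 23 · 47
47 is prime.
So 1081 = 23 · 47; the largest prime factor is 47.

47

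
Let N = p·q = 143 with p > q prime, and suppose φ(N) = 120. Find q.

11

φ(n) = (p−1)(q−1) = n − (p+q) + 1, so p + q = 143 − 120 + 1 = 24.
p and q are the roots of t² − 24t + 143 = 0.
Discriminant: 24² − 4·143 = 576 − 572 = 4; √4 = 2.
q = (24 − 2)/2 = 11, p = (24 + 2)/2 = 13.
Check: 11 · 13 = 143.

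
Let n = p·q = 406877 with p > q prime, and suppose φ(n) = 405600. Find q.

601

φ(n) = (p−1)(q−1) = n − (p+q) + 1, so p + q = 406877 − 405600 + 1 = 1278.
p and q are the roots of t² − 1278t + 406877 = 0.
Discriminant: 1278² − 4·406877 = 1633284 − 1627508 = 5776; √5776 = 76.
q = (1278 − 76)/2 = 601, p = (1278 + 76)/2 = 677.
Check: 601 · 677 = 406877.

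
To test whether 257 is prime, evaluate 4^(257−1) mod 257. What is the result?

4^1 ≡ 4 (mod 257)
4^2 ≡ 4^2 = 16 ≡ 16 (mod 257)
4^4 ≡ 16^2 = 256 ≡ 256 (mod 257)
4^8 ≡ 256^2 = 65536 ≡ 1 (mod 257)
4^16 ≡ 1^2 = 1 ≡ 1 (mod 257)
4^32 ≡ 1^2 = 1 ≡ 1 (mod 257)
4^64 ≡ 1^2 = 1 ≡ 1 (mod 257)
4^128 ≡ 1^2 = 1 ≡ 1 (mod 257)
4^256 ≡ 1^2 = 1 ≡ 1 (mod 257)
256 = 256 in binary powers of 2.
So 4^256 ≡ 1 ≡ 1 (mod 257).
Since the result is 1, base 4 gives no evidence that 257 is composite.

1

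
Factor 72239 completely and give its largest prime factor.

53

72239 = 29 · 2491
2491 = 47 · 53
53 is prime.
So 72239 = 29 · 47 · 53; the largest prime factor is 53.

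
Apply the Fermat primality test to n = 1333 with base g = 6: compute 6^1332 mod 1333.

1

6^1 ≡ 6 (mod 1333)
6^2 ≡ 6^2 = 36 ≡ 36 (mod 1333)
6^4 ≡ 36^2 = 1296 ≡ 1296 (mod 1333)
6^8 ≡ 1296^2 = 1679616 ≡ 36 (mod 1333)
6^16 ≡ 36^2 = 1296 ≡ 1296 (mod 1333)
6^32 ≡ 1296^2 = 1679616 ≡ 36 (mod 1333)
6^64 ≡ 36^2 = 1296 ≡ 1296 (mod 1333)
6^128 ≡ 1296^2 = 1679616 ≡ 36 (mod 1333)
6^256 ≡ 36^2 = 1296 ≡ 1296 (mod 1333)
6^512 ≡ 1296^2 = 1679616 ≡ 36 (mod 1333)
6^1024 ≡ 36^2 = 1296 ≡ 1296 (mod 1333)
1332 = 1024 + 256 + 32 + 16 + 4 in binary powers of 2.
So 6^1332 ≡ 1296 · 1296 · 36 · 1296 · 1296 ≡ 1 (mod 1333).
Since the result is 1, base 6 gives no evidence that 1333 is composite.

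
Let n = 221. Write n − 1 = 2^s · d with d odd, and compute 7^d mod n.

97

221 − 1 = 220 = 2^2 · 55, so d = 55.
7^1 ≡ 7 (mod 221)
7^2 ≡ 7^2 = 49 ≡ 49 (mod 221)
7^4 ≡ 49^2 = 2401 ≡ 191 (mod 221)
7^8 ≡ 191^2 = 36481 ≡ 16 (mod 221)
7^16 ≡ 16^2 = 256 ≡ 35 (mod 221)
7^32 ≡ 35^2 = 1225 ≡ 120 (mod 221)
55 = 32 + 16 + 4 + 2 + 1 in binary powers of 2.
So 7^55 ≡ 120 · 35 · 191 · 49 · 7 ≡ 97 (mod 221).
Squaring chain: 97 → 127; never reaches −1, so base 7 is a Miller–Rabin witness that 221 is composite.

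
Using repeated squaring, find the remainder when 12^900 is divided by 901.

12^1 ≡ 12 (mod 901)
12^2 ≡ 12^2 = 144 ≡ 144 (mod 901)
12^4 ≡ 144^2 = 20736 ≡ 13 (mod 901)
12^8 ≡ 13^2 = 169 ≡ 169 (mod 901)
12^16 ≡ 169^2 = 28561 ≡ 630 (mod 901)
12^32 ≡ 630^2 = 396900 ≡ 460 (mod 901)
12^64 ≡ 460^2 = 211600 ≡ 766 (mod 901)
12^128 ≡ 766^2 = 586756 ≡ 205 (mod 901)
12^256 ≡ 205^2 = 42025 ≡ 579 (mod 901)
12^512 ≡ 579^2 = 335241 ≡ 69 (mod 901)
900 = 512 + 256 + 128 + 4 in binary powers of 2.
So 12^900 ≡ 69 · 579 · 205 · 13 ≡ 47 (mod 901).
Since 47 ≠ 1, base 12 is a Fermat witness: 901 is composite.

47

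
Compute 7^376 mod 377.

7^1 ≡ 7 (mod 377)
7^2 ≡ 7^2 = 49 ≡ 49 (mod 377)
7^4 ≡ 49^2 = 2401 ≡ 139 (mod 377)
7^8 ≡ 139^2 = 19321 ≡ 94 (mod 377)
7^16 ≡ 94^2 = 8836 ≡ 165 (mod 377)
7^32 ≡ 165^2 = 27225 ≡ 81 (mod 377)
7^64 ≡ 81^2 = 6561 ≡ 152 (mod 377)
7^128 ≡ 152^2 = 23104 ≡ 107 (mod 377)
7^256 ≡ 107^2 = 11449 ≡ 139 (mod 377)
376 = 256 + 64 + 32 + 16 + 8 in binary powers of 2.
So 7^376 ≡ 139 · 152 · 81 · 165 · 94 ≡ 74 (mod 377).
Since 74 ≠ 1, base 7 is a Fermat witness: 377 is composite.

74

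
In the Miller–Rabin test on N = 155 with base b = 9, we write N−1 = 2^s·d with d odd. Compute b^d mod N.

155 − 1 = 154 = 2^1 · 77, so d = 77.
9^1 ≡ 9 (mod 155)
9^2 ≡ 9^2 = 81 ≡ 81 (mod 155)
9^4 ≡ 81^2 = 6561 ≡ 51 (mod 155)
9^8 ≡ 51^2 = 2601 ≡ 121 (mod 155)
9^16 ≡ 121^2 = 14641 ≡ 71 (mod 155)
9^32 ≡ 71^2 = 5041 ≡ 81 (mod 155)
9^64 ≡ 81^2 = 6561 ≡ 51 (mod 155)
77 = 64 + 8 + 4 + 1 in binary powers of 2.
So 9^77 ≡ 51 · 121 · 51 · 9 ≡ 19 (mod 155).
Squaring chain: 19; never reaches −1, so base 9 is a Miller–Rabin witness that 155 is composite.

19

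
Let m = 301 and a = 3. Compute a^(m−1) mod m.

127

3^1 ≡ 3 (mod 301)
3^2 ≡ 3^2 = 9 ≡ 9 (mod 301)
3^4 ≡ 9^2 = 81 ≡ 81 (mod 301)
3^8 ≡ 81^2 = 6561 ≡ 240 (mod 301)
3^16 ≡ 240^2 = 57600 ≡ 109 (mod 301)
3^32 ≡ 109^2 = 11881 ≡ 142 (mod 301)
3^64 ≡ 142^2 = 20164 ≡ 298 (mod 301)
3^128 ≡ 298^2 = 88804 ≡ 9 (mod 301)
3^256 ≡ 9^2 = 81 ≡ 81 (mod 301)
300 = 256 + 32 + 8 + 4 in binary powers of 2.
So 3^300 ≡ 81 · 142 · 240 · 81 ≡ 127 (mod 301).
Since 127 ≠ 1, base 3 is a Fermat witness: 301 is composite.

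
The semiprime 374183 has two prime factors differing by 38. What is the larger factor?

631

Since p = q + 38, we have 374183 = q(q + 38), so q² + 38q − 374183 = 0.
Discriminant: 38² + 4·374183 = 1444 + 1496732 = 1498176; √1498176 = 1224.
q = (−38 + 1224)/2 = 593, and p = q + 38 = 631.
Check: 593 · 631 = 374183.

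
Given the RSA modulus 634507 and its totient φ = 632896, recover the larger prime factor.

φ(n) = (p−1)(q−1) = n − (p+q) + 1, so p + q = 634507 − 632896 + 1 = 1612.
p and q are the roots of t² − 1612t + 634507 = 0.
Discriminant: 1612² − 4·634507 = 2598544 − 2538028 = 60516; √60516 = 246.
q = (1612 − 246)/2 = 683, p = (1612 + 246)/2 = 929.
Check: 683 · 929 = 634507.

929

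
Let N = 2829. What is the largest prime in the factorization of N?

2829 = 3 · 943
943 = 23 · 41
41 is prime.
So 2829 = 3 · 23 · 41; the largest prime factor is 41.

41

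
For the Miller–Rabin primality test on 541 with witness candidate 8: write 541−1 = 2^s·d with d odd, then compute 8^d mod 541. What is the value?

541 − 1 = 540 = 2^2 · 135, so d = 135.
8^1 ≡ 8 (mod 541)
8^2 ≡ 8^2 = 64 ≡ 64 (mod 541)
8^4 ≡ 64^2 = 4096 ≡ 309 (mod 541)
8^8 ≡ 309^2 = 95481 ≡ 265 (mod 541)
8^16 ≡ 265^2 = 70225 ≡ 436 (mod 541)
8^32 ≡ 436^2 = 190096 ≡ 205 (mod 541)
8^64 ≡ 205^2 = 42025 ≡ 368 (mod 541)
8^128 ≡ 368^2 = 135424 ≡ 174 (mod 541)
135 = 128 + 4 + 2 + 1 in binary powers of 2.
So 8^135 ≡ 174 · 309 · 64 · 8 ≡ 489 (mod 541).
Squaring chain: 489 → 540; reaches −1, so base 8 does not prove 541 composite.

489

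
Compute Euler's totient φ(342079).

321816

Factor: 342079 = 23 · 107 · 139.
φ(342079) = (23−1) · (107−1) · (139−1) = 22 · 106 · 138 = 321816.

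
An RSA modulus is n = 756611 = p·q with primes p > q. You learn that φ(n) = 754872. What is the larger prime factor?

887

φ(n) = (p−1)(q−1) = n − (p+q) + 1, so p + q = 756611 − 754872 + 1 = 1740.
p and q are the roots of t² − 1740t + 756611 = 0.
Discriminant: 1740² − 4·756611 = 3027600 − 3026444 = 1156; √1156 = 34.
q = (1740 − 34)/2 = 853, p = (1740 + 34)/2 = 887.
Check: 853 · 887 = 756611.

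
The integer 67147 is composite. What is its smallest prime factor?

83

67147 is odd.
Digit sum 25, not divisible by 3.
Ends in 7: not divisible by 5.
7: 67147 = 7·9592 + 3
11: 67147 = 11·6104 + 3
13: 67147 = 13·5165 + 2
17: 67147 = 17·3949 + 14
19: 67147 = 19·3534 + 1
23: 67147 = 23·2919 + 10
29: 67147 = 29·2315 + 12
31: 67147 = 31·2166 + 1
37: 67147 = 37·1814 + 29
41: 67147 = 41·1637 + 30
43: 67147 = 43·1561 + 24
47: 67147 = 47·1428 + 31
53: 67147 = 53·1266 + 49
59: 67147 = 59·1138 + 5
61: 67147 = 61·1100 + 47
67: 67147 = 67·1002 + 13
71: 67147 = 71·945 + 52
73: 67147 = 73·919 + 60
79: 67147 = 79·849 + 76
83: 67147 = 83·809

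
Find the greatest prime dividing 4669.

4669 = 7 · 667
667 = 23 · 29
29 is prime.
So 4669 = 7 · 23 · 29; the largest prime factor is 29.

29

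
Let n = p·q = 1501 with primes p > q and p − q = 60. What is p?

Since p = q + 60, we have 1501 = q(q + 60), so q² + 60q − 1501 = 0.
Discriminant: 60² + 4·1501 = 3600 + 6004 = 9604; √9604 = 98.
q = (−60 + 98)/2 = 19, and p = q + 60 = 79.
Check: 19 · 79 = 1501.

79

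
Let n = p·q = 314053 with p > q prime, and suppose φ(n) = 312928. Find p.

φ(n) = (p−1)(q−1) = n − (p+q) + 1, so p + q = 314053 − 312928 + 1 = 1126.
p and q are the roots of t² − 1126t + 314053 = 0.
Discriminant: 1126² − 4·314053 = 1267876 − 1256212 = 11664; √11664 = 108.
q = (1126 − 108)/2 = 509, p = (1126 + 108)/2 = 617.
Check: 509 · 617 = 314053.

617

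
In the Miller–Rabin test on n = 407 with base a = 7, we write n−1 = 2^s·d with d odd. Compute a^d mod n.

46

407 − 1 = 406 = 2^1 · 203, so d = 203.
7^1 ≡ 7 (mod 407)
7^2 ≡ 7^2 = 49 ≡ 49 (mod 407)
7^4 ≡ 49^2 = 2401 ≡ 366 (mod 407)
7^8 ≡ 366^2 = 133956 ≡ 53 (mod 407)
7^16 ≡ 53^2 = 2809 ≡ 367 (mod 407)
7^32 ≡ 367^2 = 134689 ≡ 379 (mod 407)
7^64 ≡ 379^2 = 143641 ≡ 377 (mod 407)
7^128 ≡ 377^2 = 142129 ≡ 86 (mod 407)
203 = 128 + 64 + 8 + 2 + 1 in binary powers of 2.
So 7^203 ≡ 86 · 377 · 53 · 49 · 7 ≡ 46 (mod 407).
Squaring chain: 46; never reaches −1, so base 7 is a Miller–Rabin witness that 407 is composite.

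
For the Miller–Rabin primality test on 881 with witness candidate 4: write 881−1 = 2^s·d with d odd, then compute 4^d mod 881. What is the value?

881 − 1 = 880 = 2^4 · 55, so d = 55.
4^1 ≡ 4 (mod 881)
4^2 ≡ 4^2 = 16 ≡ 16 (mod 881)
4^4 ≡ 16^2 = 256 ≡ 256 (mod 881)
4^8 ≡ 256^2 = 65536 ≡ 342 (mod 881)
4^16 ≡ 342^2 = 116964 ≡ 672 (mod 881)
4^32 ≡ 672^2 = 451584 ≡ 512 (mod 881)
55 = 32 + 16 + 4 + 2 + 1 in binary powers of 2.
So 4^55 ≡ 512 · 672 · 256 · 16 · 4 ≡ 1 (mod 881).
Since 4^d ≡ 1 (mod 881), base 4 does not prove 881 composite.

1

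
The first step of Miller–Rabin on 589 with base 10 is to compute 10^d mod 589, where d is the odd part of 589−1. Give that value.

589 − 1 = 588 = 2^2 · 147, so d = 147.
10^1 ≡ 10 (mod 589)
10^2 ≡ 10^2 = 100 ≡ 100 (mod 589)
10^4 ≡ 100^2 = 10000 ≡ 576 (mod 589)
10^8 ≡ 576^2 = 331776 ≡ 169 (mod 589)
10^16 ≡ 169^2 = 28561 ≡ 289 (mod 589)
10^32 ≡ 289^2 = 83521 ≡ 472 (mod 589)
10^64 ≡ 472^2 = 222784 ≡ 142 (mod 589)
10^128 ≡ 142^2 = 20164 ≡ 138 (mod 589)
147 = 128 + 16 + 2 + 1 in binary powers of 2.
So 10^147 ≡ 138 · 289 · 100 · 10 ≡ 221 (mod 589).
Squaring chain: 221 → 543; never reaches −1, so base 10 is a Miller–Rabin witness that 589 is composite.

221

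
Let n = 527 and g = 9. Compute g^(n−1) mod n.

412

9^1 ≡ 9 (mod 527)
9^2 ≡ 9^2 = 81 ≡ 81 (mod 527)
9^4 ≡ 81^2 = 6561 ≡ 237 (mod 527)
9^8 ≡ 237^2 = 56169 ≡ 307 (mod 527)
9^16 ≡ 307^2 = 94249 ≡ 443 (mod 527)
9^32 ≡ 443^2 = 196249 ≡ 205 (mod 527)
9^64 ≡ 205^2 = 42025 ≡ 392 (mod 527)
9^128 ≡ 392^2 = 153664 ≡ 307 (mod 527)
9^256 ≡ 307^2 = 94249 ≡ 443 (mod 527)
9^512 ≡ 443^2 = 196249 ≡ 205 (mod 527)
526 = 512 + 8 + 4 + 2 in binary powers of 2.
So 9^526 ≡ 205 · 307 · 237 · 81 ≡ 412 (mod 527).
Since 412 ≠ 1, base 9 is a Fermat witness: 527 is composite.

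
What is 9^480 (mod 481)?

9^1 ≡ 9 (mod 481)
9^2 ≡ 9^2 = 81 ≡ 81 (mod 481)
9^4 ≡ 81^2 = 6561 ≡ 308 (mod 481)
9^8 ≡ 308^2 = 94864 ≡ 107 (mod 481)
9^16 ≡ 107^2 = 11449 ≡ 386 (mod 481)
9^32 ≡ 386^2 = 148996 ≡ 367 (mod 481)
9^64 ≡ 367^2 = 134689 ≡ 9 (mod 481)
9^128 ≡ 9^2 = 81 ≡ 81 (mod 481)
9^256 ≡ 81^2 = 6561 ≡ 308 (mod 481)
480 = 256 + 128 + 64 + 32 in binary powers of 2.
So 9^480 ≡ 308 · 81 · 9 · 367 ≡ 248 (mod 481).
Since 248 ≠ 1, base 9 is a Fermat witness: 481 is composite.

248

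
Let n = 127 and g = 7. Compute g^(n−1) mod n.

7^1 ≡ 7 (mod 127)
7^2 ≡ 7^2 = 49 ≡ 49 (mod 127)
7^4 ≡ 49^2 = 2401 ≡ 115 (mod 127)
7^8 ≡ 115^2 = 13225 ≡ 17 (mod 127)
7^16 ≡ 17^2 = 289 ≡ 35 (mod 127)
7^32 ≡ 35^2 = 1225 ≡ 82 (mod 127)
7^64 ≡ 82^2 = 6724 ≡ 120 (mod 127)
126 = 64 + 32 + 16 + 8 + 4 + 2 in binary powers of 2.
So 7^126 ≡ 120 · 82 · 35 · 17 · 115 · 49 ≡ 1 (mod 127).
Since the result is 1, base 7 gives no evidence that 127 is composite.

1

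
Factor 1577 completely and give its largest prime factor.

1577 = 19 · 83
83 is prime.
So 1577 = 19 · 83; the largest prime factor is 83.

83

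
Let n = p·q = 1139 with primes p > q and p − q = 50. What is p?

67

Since p = q + 50, we have 1139 = q(q + 50), so q² + 50q − 1139 = 0.
Discriminant: 50² + 4·1139 = 2500 + 4556 = 7056; √7056 = 84.
q = (−50 + 84)/2 = 17, and p = q + 50 = 67.
Check: 17 · 67 = 1139.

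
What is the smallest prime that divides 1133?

1133 is odd.
Digit sum 8, not divisible by 3.
Ends in 3: not divisible by 5.
7: 1133 = 7·161 + 6
11: 1133 = 11·103

11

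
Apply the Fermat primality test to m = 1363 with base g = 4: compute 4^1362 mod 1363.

836

4^1 ≡ 4 (mod 1363)
4^2 ≡ 4^2 = 16 ≡ 16 (mod 1363)
4^4 ≡ 16^2 = 256 ≡ 256 (mod 1363)
4^8 ≡ 256^2 = 65536 ≡ 112 (mod 1363)
4^16 ≡ 112^2 = 12544 ≡ 277 (mod 1363)
4^32 ≡ 277^2 = 76729 ≡ 401 (mod 1363)
4^64 ≡ 401^2 = 160801 ≡ 1330 (mod 1363)
4^128 ≡ 1330^2 = 1768900 ≡ 1089 (mod 1363)
4^256 ≡ 1089^2 = 1185921 ≡ 111 (mod 1363)
4^512 ≡ 111^2 = 12321 ≡ 54 (mod 1363)
4^1024 ≡ 54^2 = 2916 ≡ 190 (mod 1363)
1362 = 1024 + 256 + 64 + 16 + 2 in binary powers of 2.
So 4^1362 ≡ 190 · 111 · 1330 · 277 · 16 ≡ 836 (mod 1363).
Since 836 ≠ 1, base 4 is a Fermat witness: 1363 is composite.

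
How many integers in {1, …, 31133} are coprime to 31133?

Factor: 31133 = 163 · 191.
φ(31133) = (163−1) · (191−1) = 162 · 190 = 30780.

30780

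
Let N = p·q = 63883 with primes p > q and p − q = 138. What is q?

193

Since p = q + 138, we have 63883 = q(q + 138), so q² + 138q − 63883 = 0.
Discriminant: 138² + 4·63883 = 19044 + 255532 = 274576; √274576 = 524.
q = (−138 + 524)/2 = 193, and p = q + 138 = 331.
Check: 193 · 331 = 63883.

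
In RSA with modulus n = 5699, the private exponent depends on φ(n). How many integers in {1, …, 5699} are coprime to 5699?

Factor: 5699 = 41 · 139.
φ(5699) = (41−1) · (139−1) = 40 · 138 = 5520.

5520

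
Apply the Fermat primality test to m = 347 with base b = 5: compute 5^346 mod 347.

1

5^1 ≡ 5 (mod 347)
5^2 ≡ 5^2 = 25 ≡ 25 (mod 347)
5^4 ≡ 25^2 = 625 ≡ 278 (mod 347)
5^8 ≡ 278^2 = 77284 ≡ 250 (mod 347)
5^16 ≡ 250^2 = 62500 ≡ 40 (mod 347)
5^32 ≡ 40^2 = 1600 ≡ 212 (mod 347)
5^64 ≡ 212^2 = 44944 ≡ 181 (mod 347)
5^128 ≡ 181^2 = 32761 ≡ 143 (mod 347)
5^256 ≡ 143^2 = 20449 ≡ 323 (mod 347)
346 = 256 + 64 + 16 + 8 + 2 in binary powers of 2.
So 5^346 ≡ 323 · 181 · 40 · 250 · 25 ≡ 1 (mod 347).
Since the result is 1, base 5 gives no evidence that 347 is composite.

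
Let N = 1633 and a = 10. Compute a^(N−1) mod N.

10^1 ≡ 10 (mod 1633)
10^2 ≡ 10^2 = 100 ≡ 100 (mod 1633)
10^4 ≡ 100^2 = 10000 ≡ 202 (mod 1633)
10^8 ≡ 202^2 = 40804 ≡ 1612 (mod 1633)
10^16 ≡ 1612^2 = 2598544 ≡ 441 (mod 1633)
10^32 ≡ 441^2 = 194481 ≡ 154 (mod 1633)
10^64 ≡ 154^2 = 23716 ≡ 854 (mod 1633)
10^128 ≡ 854^2 = 729316 ≡ 998 (mod 1633)
10^256 ≡ 998^2 = 996004 ≡ 1507 (mod 1633)
10^512 ≡ 1507^2 = 2271049 ≡ 1179 (mod 1633)
10^1024 ≡ 1179^2 = 1390041 ≡ 358 (mod 1633)
1632 = 1024 + 512 + 64 + 32 in binary powers of 2.
So 10^1632 ≡ 358 · 1179 · 854 · 154 ≡ 1605 (mod 1633).
Since 1605 ≠ 1, base 10 is a Fermat witness: 1633 is composite.

1605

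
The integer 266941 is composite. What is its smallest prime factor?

31

266941 is odd.
Digit sum 28, not divisible by 3.
Ends in 1: not divisible by 5.
7: 266941 = 7·38134 + 3
11: 266941 = 11·24267 + 4
13: 266941 = 13·20533 + 12
17: 266941 = 17·15702 + 7
19: 266941 = 19·14049 + 10
23: 266941 = 23·11606 + 3
29: 266941 = 29·9204 + 25
31: 266941 = 31·8611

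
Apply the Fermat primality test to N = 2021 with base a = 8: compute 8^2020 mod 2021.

1860

8^1 ≡ 8 (mod 2021)
8^2 ≡ 8^2 = 64 ≡ 64 (mod 2021)
8^4 ≡ 64^2 = 4096 ≡ 54 (mod 2021)
8^8 ≡ 54^2 = 2916 ≡ 895 (mod 2021)
8^16 ≡ 895^2 = 801025 ≡ 709 (mod 2021)
8^32 ≡ 709^2 = 502681 ≡ 1473 (mod 2021)
8^64 ≡ 1473^2 = 2169729 ≡ 1196 (mod 2021)
8^128 ≡ 1196^2 = 1430416 ≡ 1569 (mod 2021)
8^256 ≡ 1569^2 = 2461761 ≡ 183 (mod 2021)
8^512 ≡ 183^2 = 33489 ≡ 1153 (mod 2021)
8^1024 ≡ 1153^2 = 1329409 ≡ 1612 (mod 2021)
2020 = 1024 + 512 + 256 + 128 + 64 + 32 + 4 in binary powers of 2.
So 8^2020 ≡ 1612 · 1153 · 183 · 1569 · 1196 · 1473 · 54 ≡ 1860 (mod 2021).
Since 1860 ≠ 1, base 8 is a Fermat witness: 2021 is composite.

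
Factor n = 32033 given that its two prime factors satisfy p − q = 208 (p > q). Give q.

Since p = q + 208, we have 32033 = q(q + 208), so q² + 208q − 32033 = 0.
Discriminant: 208² + 4·32033 = 43264 + 128132 = 171396; √171396 = 414.
q = (−208 + 414)/2 = 103, and p = q + 208 = 311.
Check: 103 · 311 = 32033.

103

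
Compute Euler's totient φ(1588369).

1544400

Factor: 1588369 = 67 · 151 · 157.
φ(1588369) = (67−1) · (151−1) · (157−1) = 66 · 150 · 156 = 1544400.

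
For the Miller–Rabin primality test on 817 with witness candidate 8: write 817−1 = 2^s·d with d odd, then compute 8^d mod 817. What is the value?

151

817 − 1 = 816 = 2^4 · 51, so d = 51.
8^1 ≡ 8 (mod 817)
8^2 ≡ 8^2 = 64 ≡ 64 (mod 817)
8^4 ≡ 64^2 = 4096 ≡ 11 (mod 817)
8^8 ≡ 11^2 = 121 ≡ 121 (mod 817)
8^16 ≡ 121^2 = 14641 ≡ 752 (mod 817)
8^32 ≡ 752^2 = 565504 ≡ 140 (mod 817)
51 = 32 + 16 + 2 + 1 in binary powers of 2.
So 8^51 ≡ 140 · 752 · 64 · 8 ≡ 151 (mod 817).
Squaring chain: 151 → 742 → 723 → 666; never reaches −1, so base 8 is a Miller–Rabin witness that 817 is composite.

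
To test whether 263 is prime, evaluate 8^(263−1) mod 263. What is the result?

8^1 ≡ 8 (mod 263)
8^2 ≡ 8^2 = 64 ≡ 64 (mod 263)
8^4 ≡ 64^2 = 4096 ≡ 151 (mod 263)
8^8 ≡ 151^2 = 22801 ≡ 183 (mod 263)
8^16 ≡ 183^2 = 33489 ≡ 88 (mod 263)
8^32 ≡ 88^2 = 7744 ≡ 117 (mod 263)
8^64 ≡ 117^2 = 13689 ≡ 13 (mod 263)
8^128 ≡ 13^2 = 169 ≡ 169 (mod 263)
8^256 ≡ 169^2 = 28561 ≡ 157 (mod 263)
262 = 256 + 4 + 2 in binary powers of 2.
So 8^262 ≡ 157 · 151 · 64 ≡ 1 (mod 263).
Since the result is 1, base 8 gives no evidence that 263 is composite.

1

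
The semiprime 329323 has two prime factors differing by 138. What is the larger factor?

647

Since p = q + 138, we have 329323 = q(q + 138), so q² + 138q − 329323 = 0.
Discriminant: 138² + 4·329323 = 19044 + 1317292 = 1336336; √1336336 = 1156.
q = (−138 + 1156)/2 = 509, and p = q + 138 = 647.
Check: 509 · 647 = 329323.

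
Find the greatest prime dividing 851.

37

851 = 23 · 37
37 is prime.
So 851 = 23 · 37; the largest prime factor is 37.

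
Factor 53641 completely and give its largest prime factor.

97

53641 = 7 · 7663
7663 = 79 · 97
97 is prime.
So 53641 = 7 · 79 · 97; the largest prime factor is 97.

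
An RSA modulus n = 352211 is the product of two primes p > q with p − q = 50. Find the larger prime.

Since p = q + 50, we have 352211 = q(q + 50), so q² + 50q − 352211 = 0.
Discriminant: 50² + 4·352211 = 2500 + 1408844 = 1411344; √1411344 = 1188.
q = (−50 + 1188)/2 = 569, and p = q + 50 = 619.
Check: 569 · 619 = 352211.

619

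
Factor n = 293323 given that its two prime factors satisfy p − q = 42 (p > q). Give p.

563

Since p = q + 42, we have 293323 = q(q + 42), so q² + 42q − 293323 = 0.
Discriminant: 42² + 4·293323 = 1764 + 1173292 = 1175056; √1175056 = 1084.
q = (−42 + 1084)/2 = 521, and p = q + 42 = 563.
Check: 521 · 563 = 293323.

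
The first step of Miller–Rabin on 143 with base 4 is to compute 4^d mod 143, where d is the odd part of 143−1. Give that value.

114

143 − 1 = 142 = 2^1 · 71, so d = 71.
4^1 ≡ 4 (mod 143)
4^2 ≡ 4^2 = 16 ≡ 16 (mod 143)
4^4 ≡ 16^2 = 256 ≡ 113 (mod 143)
4^8 ≡ 113^2 = 12769 ≡ 42 (mod 143)
4^16 ≡ 42^2 = 1764 ≡ 48 (mod 143)
4^32 ≡ 48^2 = 2304 ≡ 16 (mod 143)
4^64 ≡ 16^2 = 256 ≡ 113 (mod 143)
71 = 64 + 4 + 2 + 1 in binary powers of 2.
So 4^71 ≡ 113 · 113 · 16 · 4 ≡ 114 (mod 143).
Squaring chain: 114; never reaches −1, so base 4 is a Miller–Rabin witness that 143 is composite.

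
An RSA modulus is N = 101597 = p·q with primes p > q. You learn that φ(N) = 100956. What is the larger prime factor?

359

φ(n) = (p−1)(q−1) = n − (p+q) + 1, so p + q = 101597 − 100956 + 1 = 642.
p and q are the roots of t² − 642t + 101597 = 0.
Discriminant: 642² − 4·101597 = 412164 − 406388 = 5776; √5776 = 76.
q = (642 − 76)/2 = 283, p = (642 + 76)/2 = 359.
Check: 283 · 359 = 101597.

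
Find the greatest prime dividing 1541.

67

1541 = 23 · 67
67 is prime.
So 1541 = 23 · 67; the largest prime factor is 67.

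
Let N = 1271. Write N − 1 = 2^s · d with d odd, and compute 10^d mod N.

1271 − 1 = 1270 = 2^1 · 635, so d = 635.
10^1 ≡ 10 (mod 1271)
10^2 ≡ 10^2 = 100 ≡ 100 (mod 1271)
10^4 ≡ 100^2 = 10000 ≡ 1103 (mod 1271)
10^8 ≡ 1103^2 = 1216609 ≡ 262 (mod 1271)
10^16 ≡ 262^2 = 68644 ≡ 10 (mod 1271)
10^32 ≡ 10^2 = 100 ≡ 100 (mod 1271)
10^64 ≡ 100^2 = 10000 ≡ 1103 (mod 1271)
10^128 ≡ 1103^2 = 1216609 ≡ 262 (mod 1271)
10^256 ≡ 262^2 = 68644 ≡ 10 (mod 1271)
10^512 ≡ 10^2 = 100 ≡ 100 (mod 1271)
635 = 512 + 64 + 32 + 16 + 8 + 2 + 1 in binary powers of 2.
So 10^635 ≡ 100 · 1103 · 100 · 10 · 262 · 100 · 10 ≡ 862 (mod 1271).
Squaring chain: 862; never reaches −1, so base 10 is a Miller–Rabin witness that 1271 is composite.

862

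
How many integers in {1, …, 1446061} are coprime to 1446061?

Factor: 1446061 = 67 · 113 · 191.
φ(1446061) = (67−1) · (113−1) · (191−1) = 66 · 112 · 190 = 1404480.

1404480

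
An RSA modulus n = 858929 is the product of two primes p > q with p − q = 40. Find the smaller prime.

Since p = q + 40, we have 858929 = q(q + 40), so q² + 40q − 858929 = 0.
Discriminant: 40² + 4·858929 = 1600 + 3435716 = 3437316; √3437316 = 1854.
q = (−40 + 1854)/2 = 907, and p = q + 40 = 947.
Check: 907 · 947 = 858929.

907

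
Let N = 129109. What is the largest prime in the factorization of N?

129109 = 41 · 3149
3149 = 47 · 67
67 is prime.
So 129109 = 41 · 47 · 67; the largest prime factor is 67.

67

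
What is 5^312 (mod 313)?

1

5^1 ≡ 5 (mod 313)
5^2 ≡ 5^2 = 25 ≡ 25 (mod 313)
5^4 ≡ 25^2 = 625 ≡ 312 (mod 313)
5^8 ≡ 312^2 = 97344 ≡ 1 (mod 313)
5^16 ≡ 1^2 = 1 ≡ 1 (mod 313)
5^32 ≡ 1^2 = 1 ≡ 1 (mod 313)
5^64 ≡ 1^2 = 1 ≡ 1 (mod 313)
5^128 ≡ 1^2 = 1 ≡ 1 (mod 313)
5^256 ≡ 1^2 = 1 ≡ 1 (mod 313)
312 = 256 + 32 + 16 + 8 in binary powers of 2.
So 5^312 ≡ 1 · 1 · 1 · 1 ≡ 1 (mod 313).
Since the result is 1, base 5 gives no evidence that 313 is composite.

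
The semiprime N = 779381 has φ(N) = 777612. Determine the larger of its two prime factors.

φ(n) = (p−1)(q−1) = n − (p+q) + 1, so p + q = 779381 − 777612 + 1 = 1770.
p and q are the roots of t² − 1770t + 779381 = 0.
Discriminant: 1770² − 4·779381 = 3132900 − 3117524 = 15376; √15376 = 124.
q = (1770 − 124)/2 = 823, p = (1770 + 124)/2 = 947.
Check: 823 · 947 = 779381.

947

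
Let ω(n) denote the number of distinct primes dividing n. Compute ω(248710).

6

248710 = 2 · 124355
124355 = 5 · 24871
24871 = 7 · 3553
3553 = 11 · 323
323 = 17 · 19
248710 = 2 · 5 · 7 · 11 · 17 · 19, which has 6 distinct prime factors.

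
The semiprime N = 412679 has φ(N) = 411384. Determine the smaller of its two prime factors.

φ(n) = (p−1)(q−1) = n − (p+q) + 1, so p + q = 412679 − 411384 + 1 = 1296.
p and q are the roots of t² − 1296t + 412679 = 0.
Discriminant: 1296² − 4·412679 = 1679616 − 1650716 = 28900; √28900 = 170.
q = (1296 − 170)/2 = 563, p = (1296 + 170)/2 = 733.
Check: 563 · 733 = 412679.

563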